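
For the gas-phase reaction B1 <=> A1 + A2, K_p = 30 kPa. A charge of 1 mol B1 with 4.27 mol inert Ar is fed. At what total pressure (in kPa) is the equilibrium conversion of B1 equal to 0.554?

Take 1 mol B1 as basis and let X be its fractional conversion, so ξ = X.
Mole table: n_B1 = 1 − X; n_A1 = X; n_A2 = X; n_I = 4.27 (inert).
Summing: n_T = 5.27 + X.
K_p = p_A1 p_A2 / (p_B1) with p_i = (n_i/n_T)·P.
At X = 0.554: the mole-fraction product g(X) = Π y_i^ν_i = 0.1182. Since K_p = g(X)·P^{1}, P = (K_p/g)^(1/1) = (30/0.1182)^(1/1) = 254 kPa.

P = 254 kPa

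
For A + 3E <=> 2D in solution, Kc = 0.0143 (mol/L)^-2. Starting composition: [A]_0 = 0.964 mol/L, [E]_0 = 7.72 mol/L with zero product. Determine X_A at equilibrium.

X = 0.583

Let X = conversion of A; extent ξ = 0.964·X mol/L.
Concentrations: [A] = 0.964 − 0.964X; [E] = 7.72 − 2.89X; [D] = 1.93X.
Kc = [D]^2 / ([A] [E]^3).
Setting equal to 0.0143 and solving for X on (0,1) gives X = 0.583.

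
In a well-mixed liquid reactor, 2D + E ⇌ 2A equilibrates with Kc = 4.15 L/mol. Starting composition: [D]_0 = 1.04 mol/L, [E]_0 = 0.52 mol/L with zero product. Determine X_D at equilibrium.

Let X = conversion of D; extent ξ = 1.04X/2 mol/L.
Concentrations: [D] = 1.04 − 1.04X; [E] = 0.52 − 0.52X; [A] = 1.04X.
Kc = [A]^2 / ([D]^2 [E]).
Equating to 4.15 L/mol: the physical root is X = 0.508.

X = 0.508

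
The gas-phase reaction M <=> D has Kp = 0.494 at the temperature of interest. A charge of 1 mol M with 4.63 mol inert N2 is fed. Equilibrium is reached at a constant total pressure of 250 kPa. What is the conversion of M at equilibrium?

X = 0.331

Basis: 1 mol M initially; let X = conversion of M. Extent ξ = X.
Mole table: n_M = 1 − X; n_D = X; n_I = 4.63 (inert).
Since Δν = 0, n_T = 5.63 throughout.
With p_i = (n_i/n_T)P, Kp = p_D / (p_M).
Substituting and setting equal to 0.494 gives a polynomial in X; the root in (0,1) is X = 0.331.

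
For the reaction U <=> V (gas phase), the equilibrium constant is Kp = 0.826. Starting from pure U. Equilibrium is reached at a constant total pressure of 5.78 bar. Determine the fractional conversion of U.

Let X = conversion of U (basis 1 mol U); extent of reaction ξ = X.
Moles: n_U = 1 − X; n_V = X.
Since Δν = 0, n_T = 1 throughout.
Mole fractions y_i = n_i/n_T; Kp = p_V / (p_U) with p_i = y_i·P.
Equating to 0.826 and solving on 0 < X < 1: X = 0.452.

X = 0.452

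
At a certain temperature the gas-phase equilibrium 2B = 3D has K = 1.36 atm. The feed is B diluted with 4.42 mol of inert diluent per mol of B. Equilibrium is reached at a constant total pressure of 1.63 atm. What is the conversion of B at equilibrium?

Basis: 1 mol B initially; let X = conversion of B. Extent ξ = 0.5X.
At extent ξ: n_B = 1 − X; n_D = 1.5X; n_I = 4.42 (inert).
Summing: n_T = 5.42 + 0.5X.
y_i = n_i/n_T, p_i = y_i·P. K = p_D^3 / (p_B^2).
This yields a degree-3 equation in X; solving on (0,1), X = 0.605.

X = 0.605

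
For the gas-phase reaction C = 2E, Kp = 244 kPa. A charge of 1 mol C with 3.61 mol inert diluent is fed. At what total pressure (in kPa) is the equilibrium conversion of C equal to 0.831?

P = 81.2 kPa

Let X = conversion of C (basis 1 mol C); extent of reaction ξ = X.
Mole table: n_C = 1 − X; n_E = 2X; n_I = 3.61 (inert).
Summing: n_T = 4.61 + X.
Kp = p_E^2 / (p_C) with p_i = (n_i/n_T)·P.
At X = 0.831: the mole-fraction product g(X) = Π y_i^ν_i = 3.004. Since Kp = g(X)·P^{1}, P = (Kp/g)^(1/1) = (244/3.004)^(1/1) = 81.2 kPa.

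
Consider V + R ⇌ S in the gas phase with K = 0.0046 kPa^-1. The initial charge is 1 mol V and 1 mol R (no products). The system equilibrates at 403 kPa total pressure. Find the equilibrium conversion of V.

X = 0.408

Take 1 mol V as basis and let X be its fractional conversion, so ξ = X.
Moles: n_V = 1 − X; n_R = 1 − X; n_S = X.
Summing: n_T = 2 − X.
y_i = n_i/n_T, p_i = y_i·P. K = p_S / (p_V p_R).
Equating to 0.0046 kPa^-1 and solving on 0 < X < 1: X = 0.408.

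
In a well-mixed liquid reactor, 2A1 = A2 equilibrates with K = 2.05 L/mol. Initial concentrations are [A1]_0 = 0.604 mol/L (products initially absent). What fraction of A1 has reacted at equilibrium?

Let X = conversion of A1; extent ξ = 0.604X/2 mol/L.
Concentrations: [A1] = 0.604 − 0.604X; [A2] = 0.302X.
K = [A2] / ([A1]^2).
Setting equal to 2.05 and solving for X on (0,1) gives X = 0.535.

X = 0.535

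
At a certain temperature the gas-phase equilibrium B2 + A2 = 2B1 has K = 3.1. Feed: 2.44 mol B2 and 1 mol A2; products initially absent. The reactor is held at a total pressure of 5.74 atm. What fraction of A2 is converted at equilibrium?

X = 0.671

Basis: 1 mol A2 initially; let X = conversion of A2. Extent ξ = X.
At extent ξ: n_B2 = 2.44 − X; n_A2 = 1 − X; n_B1 = 2X.
Total moles n_T = 3.44 (Δν = 0, constant).
Mole fractions y_i = n_i/n_T; K = p_B1^2 / (p_B2 p_A2) with p_i = y_i·P.
This yields a degree-2 equation in X; solving on (0,1), X = 0.671.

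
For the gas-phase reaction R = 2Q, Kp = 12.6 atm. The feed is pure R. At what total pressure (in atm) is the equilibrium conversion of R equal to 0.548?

Basis: 1 mol R initially; let X = conversion of R. Extent ξ = X.
At extent ξ: n_R = 1 − X; n_Q = 2X.
n_T = Σnᵢ = 1 + X.
Kp = p_Q^2 / (p_R) with p_i = (n_i/n_T)·P.
At X = 0.548: the mole-fraction product g(X) = Π y_i^ν_i = 1.717. Since Kp = g(X)·P^{1}, P = (Kp/g)^(1/1) = (12.6/1.717)^(1/1) = 7.34 atm.

P = 7.34 atm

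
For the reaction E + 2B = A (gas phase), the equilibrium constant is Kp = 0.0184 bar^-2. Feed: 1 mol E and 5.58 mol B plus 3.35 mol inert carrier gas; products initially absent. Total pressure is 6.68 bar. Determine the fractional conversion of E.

X = 0.195

Let X = conversion of E (basis 1 mol E); extent of reaction ξ = X.
Mole table: n_E = 1 − X; n_B = 5.58 − 2X; n_A = X; n_I = 3.35 (inert).
Summing: n_T = 9.93 − 2X.
y_i = n_i/n_T, p_i = y_i·P. Kp = p_A / (p_E p_B^2).
Setting this equal to 0.0184 bar^-2 and taking the physical root (0 < X < 1) gives X = 0.195.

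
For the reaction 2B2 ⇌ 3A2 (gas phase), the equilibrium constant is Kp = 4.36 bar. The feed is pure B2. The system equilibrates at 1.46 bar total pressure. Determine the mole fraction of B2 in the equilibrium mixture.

y_B2 = 0.323

Take 1 mol B2 as basis and let X be its fractional conversion, so ξ = 0.5X.
Mole table: n_B2 = 1 − X; n_A2 = 1.5X.
Summing: n_T = 1 + 0.5X.
Mole fractions y_i = n_i/n_T; Kp = p_A2^3 / (p_B2^2) with p_i = y_i·P.
This yields a degree-3 equation in X; solving on (0,1), X = 0.583.
Then n_B2 = 0.417, n_T = 1.29, so y_B2 = 0.323.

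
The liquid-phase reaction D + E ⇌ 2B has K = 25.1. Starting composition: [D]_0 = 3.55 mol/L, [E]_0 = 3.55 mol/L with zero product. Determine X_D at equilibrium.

Let X = conversion of D; extent ξ = 3.55·X mol/L.
Concentrations: [D] = 3.55 − 3.55X; [E] = 3.55 − 3.55X; [B] = 7.1X.
K = [B]^2 / ([D] [E]).
Setting equal to 25.1 and solving for X on (0,1) gives X = 0.715.

X = 0.715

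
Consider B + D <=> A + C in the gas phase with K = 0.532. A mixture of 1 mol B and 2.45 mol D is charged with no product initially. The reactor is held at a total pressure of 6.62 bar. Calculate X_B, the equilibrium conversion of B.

X = 0.614

Basis: 1 mol B initially; let X = conversion of B. Extent ξ = X.
At extent ξ: n_B = 1 − X; n_D = 2.45 − X; n_A = X; n_C = X.
n_T stays at 3.45 (no change in mole number).
y_i = n_i/n_T, p_i = y_i·P. K = p_A p_C / (p_B p_D).
Setting this equal to 0.532 and taking the physical root (0 < X < 1) gives X = 0.614.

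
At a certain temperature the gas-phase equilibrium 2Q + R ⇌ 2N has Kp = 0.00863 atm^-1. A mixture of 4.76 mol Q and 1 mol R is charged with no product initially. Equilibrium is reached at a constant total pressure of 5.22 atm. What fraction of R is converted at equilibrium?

X = 0.179

Take 1 mol R as basis and let X be its fractional conversion, so ξ = X.
Moles: n_Q = 4.76 − 2X; n_R = 1 − X; n_N = 2X.
n_T = Σnᵢ = 5.76 − X.
Mole fractions y_i = n_i/n_T; Kp = p_N^2 / (p_Q^2 p_R) with p_i = y_i·P.
This yields a degree-3 equation in X; solving on (0,1), X = 0.179.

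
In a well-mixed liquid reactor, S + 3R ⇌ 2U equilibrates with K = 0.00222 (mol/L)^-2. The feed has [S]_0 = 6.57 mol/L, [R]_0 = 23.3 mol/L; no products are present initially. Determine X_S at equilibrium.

X = 0.414

Let X = conversion of S; extent ξ = 6.57·X mol/L.
Concentrations: [S] = 6.57 − 6.57X; [R] = 23.3 − 19.7X; [U] = 13.1X.
K = [U]^2 / ([S] [R]^3).
This equals 0.00222 at X = 0.414 (the root in 0 < X < 1).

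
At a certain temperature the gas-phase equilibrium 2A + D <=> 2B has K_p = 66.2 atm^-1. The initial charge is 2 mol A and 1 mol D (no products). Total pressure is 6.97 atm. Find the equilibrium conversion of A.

X = 0.850

Let X = conversion of A (basis 2 mol A); extent of reaction ξ = X.
Mole table: n_A = 2 − 2X; n_D = 1 − X; n_B = 2X.
Total moles n_T = 3 − X.
Mole fractions y_i = n_i/n_T; K_p = p_B^2 / (p_A^2 p_D) with p_i = y_i·P.
Substituting and setting equal to 66.2 atm^-1 gives a polynomial in X; the root in (0,1) is X = 0.850.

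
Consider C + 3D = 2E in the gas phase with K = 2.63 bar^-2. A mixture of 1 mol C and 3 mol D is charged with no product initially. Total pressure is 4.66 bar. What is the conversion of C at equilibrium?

X = 0.696

Take 1 mol C as basis and let X be its fractional conversion, so ξ = X.
Mole table: n_C = 1 − X; n_D = 3 − 3X; n_E = 2X.
Summing: n_T = 4 − 2X.
With p_i = (n_i/n_T)P, K = p_E^2 / (p_C p_D^3).
Setting this equal to 2.63 bar^-2 and taking the physical root (0 < X < 1) gives X = 0.696.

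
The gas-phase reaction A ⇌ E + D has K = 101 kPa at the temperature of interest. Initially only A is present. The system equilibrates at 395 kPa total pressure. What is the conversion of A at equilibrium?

X = 0.451

Let X = conversion of A (basis 1 mol A); extent of reaction ξ = X.
Species balance: n_A = 1 − X; n_E = X; n_D = X.
Total moles n_T = 1 + X.
With p_i = (n_i/n_T)P, K = p_E p_D / (p_A).
Substituting and setting equal to 101 kPa gives a polynomial in X; the root in (0,1) is X = 0.451.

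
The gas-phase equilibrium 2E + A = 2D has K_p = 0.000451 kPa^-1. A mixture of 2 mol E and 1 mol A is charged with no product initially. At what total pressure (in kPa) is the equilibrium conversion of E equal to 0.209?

Let X = conversion of E (basis 2 mol E); extent of reaction ξ = X.
Moles: n_E = 2 − 2X; n_A = 1 − X; n_D = 2X.
Summing: n_T = 3 − X.
K_p = p_D^2 / (p_E^2 p_A) with p_i = (n_i/n_T)·P.
At X = 0.209: the mole-fraction product g(X) = Π y_i^ν_i = 0.2463. Since K_p = g(X)·P^{-1}, P = (g/K_p)^(1/1) = (0.2463/0.000451)^(1/1) = 546 kPa.

P = 546 kPa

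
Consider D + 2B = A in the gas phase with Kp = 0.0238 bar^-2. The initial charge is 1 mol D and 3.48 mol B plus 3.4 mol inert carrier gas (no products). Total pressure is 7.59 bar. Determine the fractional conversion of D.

X = 0.190

Let X = conversion of D (basis 1 mol D); extent of reaction ξ = X.
At extent ξ: n_D = 1 − X; n_B = 3.48 − 2X; n_A = X; n_I = 3.4 (inert).
Summing: n_T = 7.88 − 2X.
With p_i = (n_i/n_T)P, Kp = p_A / (p_D p_B^2).
This yields a degree-3 equation in X; solving on (0,1), X = 0.190.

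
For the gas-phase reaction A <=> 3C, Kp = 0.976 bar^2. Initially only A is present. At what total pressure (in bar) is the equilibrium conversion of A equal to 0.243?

P = 2.05 bar

Let X = conversion of A (basis 1 mol A); extent of reaction ξ = X.
Species balance: n_A = 1 − X; n_C = 3X.
n_T = Σnᵢ = 1 + 2X.
Kp = p_C^3 / (p_A) with p_i = (n_i/n_T)·P.
At X = 0.243: the mole-fraction product g(X) = Π y_i^ν_i = 0.2318. Since Kp = g(X)·P^{2}, P = (Kp/g)^(1/2) = (0.976/0.2318)^(1/2) = 2.05 bar.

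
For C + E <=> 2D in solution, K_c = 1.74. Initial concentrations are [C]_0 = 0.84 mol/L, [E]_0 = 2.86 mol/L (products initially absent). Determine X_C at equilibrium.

X = 0.649

Let X = conversion of C; extent ξ = 0.84·X mol/L.
Concentrations: [C] = 0.84 − 0.84X; [E] = 2.86 − 0.84X; [D] = 1.68X.
K_c = [D]^2 / ([C] [E]).
Equating to 1.74: the physical root is X = 0.649.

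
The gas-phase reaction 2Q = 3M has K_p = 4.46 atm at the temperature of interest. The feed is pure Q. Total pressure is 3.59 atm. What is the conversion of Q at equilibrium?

X = 0.491

Basis: 1 mol Q initially; let X = conversion of Q. Extent ξ = 0.5X.
Mole table: n_Q = 1 − X; n_M = 1.5X.
n_T = Σnᵢ = 1 + 0.5X.
Mole fractions y_i = n_i/n_T; K_p = p_M^3 / (p_Q^2) with p_i = y_i·P.
Setting this equal to 4.46 atm and taking the physical root (0 < X < 1) gives X = 0.491.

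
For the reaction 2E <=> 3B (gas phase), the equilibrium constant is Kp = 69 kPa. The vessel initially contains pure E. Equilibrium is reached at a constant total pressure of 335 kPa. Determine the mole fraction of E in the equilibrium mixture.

Basis: 1 mol E initially; let X = conversion of E. Extent ξ = 0.5X.
Species balance: n_E = 1 − X; n_B = 1.5X.
n_T = Σnᵢ = 1 + 0.5X.
y_i = n_i/n_T, p_i = y_i·P. Kp = p_B^3 / (p_E^2).
Setting this equal to 69 kPa and taking the physical root (0 < X < 1) gives X = 0.320.
Then n_E = 0.68, n_T = 1.16, so y_E = 0.586.

y_E = 0.586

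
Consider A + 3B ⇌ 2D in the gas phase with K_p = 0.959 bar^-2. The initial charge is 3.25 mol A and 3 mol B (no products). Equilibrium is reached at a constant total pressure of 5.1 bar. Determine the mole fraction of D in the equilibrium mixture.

y_D = 0.289

Let X = conversion of B (basis 3 mol B); extent of reaction ξ = X.
Mole table: n_A = 3.25 − X; n_B = 3 − 3X; n_D = 2X.
n_T = Σnᵢ = 6.25 − 2X.
Mole fractions y_i = n_i/n_T; K_p = p_D^2 / (p_A p_B^3) with p_i = y_i·P.
Equating to 0.959 bar^-2 and solving on 0 < X < 1: X = 0.700.
Then n_D = 1.4, n_T = 4.85, so y_D = 0.289.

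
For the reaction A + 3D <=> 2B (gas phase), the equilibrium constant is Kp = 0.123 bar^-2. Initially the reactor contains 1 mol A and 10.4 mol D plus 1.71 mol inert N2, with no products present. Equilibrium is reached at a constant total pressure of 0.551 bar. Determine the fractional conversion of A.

X = 0.207

Take 1 mol A as basis and let X be its fractional conversion, so ξ = X.
Mole table: n_A = 1 − X; n_D = 10.4 − 3X; n_B = 2X; n_I = 1.71 (inert).
Total moles n_T = 13.1 − 2X.
y_i = n_i/n_T, p_i = y_i·P. Kp = p_B^2 / (p_A p_D^3).
Setting this equal to 0.123 bar^-2 and taking the physical root (0 < X < 1) gives X = 0.207.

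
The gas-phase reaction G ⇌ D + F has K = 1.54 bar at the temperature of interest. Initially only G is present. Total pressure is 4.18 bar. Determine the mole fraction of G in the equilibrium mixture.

y_G = 0.317

Basis: 1 mol G initially; let X = conversion of G. Extent ξ = X.
Mole table: n_G = 1 − X; n_D = X; n_F = X.
Summing: n_T = 1 + X.
Mole fractions y_i = n_i/n_T; K = p_D p_F / (p_G) with p_i = y_i·P.
Setting this equal to 1.54 bar and taking the physical root (0 < X < 1) gives X = 0.519.
Then n_G = 0.481, n_T = 1.52, so y_G = 0.317.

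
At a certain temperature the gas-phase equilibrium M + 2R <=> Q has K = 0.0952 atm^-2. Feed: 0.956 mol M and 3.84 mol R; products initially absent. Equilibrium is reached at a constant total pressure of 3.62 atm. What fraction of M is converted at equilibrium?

Basis: 0.956 mol M initially; let X = conversion of M. Extent ξ = 0.956X.
Moles: n_M = 0.956 − 0.956X; n_R = 3.84 − 1.91X; n_Q = 0.956X.
n_T = Σnᵢ = 4.8 − 1.91X.
Mole fractions y_i = n_i/n_T; K = p_Q / (p_M p_R^2) with p_i = y_i·P.
Equating to 0.0952 atm^-2 and solving on 0 < X < 1: X = 0.419.

X = 0.419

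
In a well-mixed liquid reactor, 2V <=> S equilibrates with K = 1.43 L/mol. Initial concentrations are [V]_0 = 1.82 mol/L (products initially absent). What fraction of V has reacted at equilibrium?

Let X = conversion of V; extent ξ = 1.82X/2 mol/L.
Concentrations: [V] = 1.82 − 1.82X; [S] = 0.91X.
K = [S] / ([V]^2).
Solving K = 1.43 for X ∈ (0,1): X = 0.647.

X = 0.647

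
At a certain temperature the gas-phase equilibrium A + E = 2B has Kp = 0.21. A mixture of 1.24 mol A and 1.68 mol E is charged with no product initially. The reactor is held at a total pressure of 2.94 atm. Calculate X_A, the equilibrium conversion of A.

Basis: 1.24 mol A initially; let X = conversion of A. Extent ξ = 1.24X.
Mole table: n_A = 1.24 − 1.24X; n_E = 1.68 − 1.24X; n_B = 2.48X.
Total moles n_T = 2.92 (Δν = 0, constant).
y_i = n_i/n_T, p_i = y_i·P. Kp = p_B^2 / (p_A p_E).
This yields a degree-2 equation in X; solving on (0,1), X = 0.216.

X = 0.216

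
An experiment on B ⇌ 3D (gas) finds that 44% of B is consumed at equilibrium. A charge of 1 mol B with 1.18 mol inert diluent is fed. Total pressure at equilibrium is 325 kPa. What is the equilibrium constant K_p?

Let X = conversion of B (basis 1 mol B); extent of reaction ξ = X.
Moles: n_B = 1 − X; n_D = 3X; n_I = 1.18 (inert).
n_T = Σnᵢ = 2.18 + 2X.
At X = 0.44: n_B = 0.56, n_D = 1.32, n_T = 3.06.
p_i = (n_i/n_T)·P. K_p = p_D^3 / (p_B) = 4.63e+04 kPa^2.

K_p = 4.63e+04 kPa^2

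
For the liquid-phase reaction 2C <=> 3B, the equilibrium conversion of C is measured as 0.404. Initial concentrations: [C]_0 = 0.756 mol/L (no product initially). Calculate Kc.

Let X = conversion of C.
Concentrations: [C] = 0.756 − 0.756X; [B] = 1.13X.
At X = 0.404: [C] = 0.451, [B] = 0.458.
Kc = [B]^3 / ([C]^2) = 0.474 mol/L.

Kc = 0.474 mol/L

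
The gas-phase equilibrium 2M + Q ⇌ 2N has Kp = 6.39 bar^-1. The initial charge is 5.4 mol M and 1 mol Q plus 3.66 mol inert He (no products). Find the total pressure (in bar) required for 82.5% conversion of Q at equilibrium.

P = 1.6 bar

Basis: 1 mol Q initially; let X = conversion of Q. Extent ξ = X.
At extent ξ: n_M = 5.4 − 2X; n_Q = 1 − X; n_N = 2X; n_I = 3.66 (inert).
n_T = Σnᵢ = 10.1 − X.
Kp = p_N^2 / (p_M^2 p_Q) with p_i = (n_i/n_T)·P.
At X = 0.825: the mole-fraction product g(X) = Π y_i^ν_i = 10.22. Since Kp = g(X)·P^{-1}, P = (g/Kp)^(1/1) = (10.22/6.39)^(1/1) = 1.6 bar.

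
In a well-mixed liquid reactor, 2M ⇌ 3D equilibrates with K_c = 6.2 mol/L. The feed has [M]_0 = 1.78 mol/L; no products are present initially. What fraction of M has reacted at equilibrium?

Let X = conversion of M; extent ξ = 1.78X/2 mol/L.
Concentrations: [M] = 1.78 − 1.78X; [D] = 2.67X.
K_c = [D]^3 / ([M]^2).
This equals 6.2 at X = 0.573 (the root in 0 < X < 1).

X = 0.573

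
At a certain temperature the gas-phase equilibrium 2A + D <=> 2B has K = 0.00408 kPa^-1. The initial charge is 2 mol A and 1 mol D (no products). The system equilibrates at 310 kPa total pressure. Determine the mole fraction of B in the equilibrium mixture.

Let X = conversion of A (basis 2 mol A); extent of reaction ξ = X.
Moles: n_A = 2 − 2X; n_D = 1 − X; n_B = 2X.
Total moles n_T = 3 − X.
y_i = n_i/n_T, p_i = y_i·P. K = p_B^2 / (p_A^2 p_D).
This yields a degree-3 equation in X; solving on (0,1), X = 0.357.
Then n_B = 0.714, n_T = 2.64, so y_B = 0.270.

y_B = 0.270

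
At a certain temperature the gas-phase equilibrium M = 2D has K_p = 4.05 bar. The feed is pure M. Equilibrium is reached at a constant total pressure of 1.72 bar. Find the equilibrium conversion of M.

Take 1 mol M as basis and let X be its fractional conversion, so ξ = X.
Species balance: n_M = 1 − X; n_D = 2X.
n_T = Σnᵢ = 1 + X.
With p_i = (n_i/n_T)P, K_p = p_D^2 / (p_M).
Setting this equal to 4.05 bar and taking the physical root (0 < X < 1) gives X = 0.609.

X = 0.609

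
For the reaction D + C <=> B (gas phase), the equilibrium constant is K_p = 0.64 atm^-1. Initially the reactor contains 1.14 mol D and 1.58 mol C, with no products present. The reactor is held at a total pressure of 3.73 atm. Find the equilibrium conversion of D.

Let X = conversion of D (basis 1.14 mol D); extent of reaction ξ = 1.14X.
At extent ξ: n_D = 1.14 − 1.14X; n_C = 1.58 − 1.14X; n_B = 1.14X.
Total moles n_T = 2.72 − 1.14X.
y_i = n_i/n_T, p_i = y_i·P. K_p = p_B / (p_D p_C).
Substituting and setting equal to 0.64 atm^-1 gives a polynomial in X; the root in (0,1) is X = 0.525.

X = 0.525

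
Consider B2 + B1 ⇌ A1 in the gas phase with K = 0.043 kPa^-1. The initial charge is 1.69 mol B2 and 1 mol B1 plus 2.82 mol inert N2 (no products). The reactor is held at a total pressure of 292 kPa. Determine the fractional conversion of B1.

X = 0.718

Let X = conversion of B1 (basis 1 mol B1); extent of reaction ξ = X.
Mole table: n_B2 = 1.69 − X; n_B1 = 1 − X; n_A1 = X; n_I = 2.82 (inert).
n_T = Σnᵢ = 5.51 − X.
With p_i = (n_i/n_T)P, K = p_A1 / (p_B2 p_B1).
Equating to 0.043 kPa^-1 and solving on 0 < X < 1: X = 0.718.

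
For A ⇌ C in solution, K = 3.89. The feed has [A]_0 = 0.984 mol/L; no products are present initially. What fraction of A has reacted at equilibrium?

X = 0.796

Let X = conversion of A; extent ξ = 0.984·X mol/L.
Concentrations: [A] = 0.984 − 0.984X; [C] = 0.984X.
K = [C] / ([A]).
Setting equal to 3.89 and solving for X on (0,1) gives X = 0.796.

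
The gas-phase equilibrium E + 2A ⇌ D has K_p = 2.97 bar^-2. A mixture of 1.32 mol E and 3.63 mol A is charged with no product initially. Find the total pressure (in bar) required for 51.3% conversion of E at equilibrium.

P = 0.941 bar

Take 1.32 mol E as basis and let X be its fractional conversion, so ξ = 1.32X.
Mole table: n_E = 1.32 − 1.32X; n_A = 3.63 − 2.64X; n_D = 1.32X.
Summing: n_T = 4.95 − 2.64X.
K_p = p_D / (p_E p_A^2) with p_i = (n_i/n_T)·P.
At X = 0.513: the mole-fraction product g(X) = Π y_i^ν_i = 2.63. Since K_p = g(X)·P^{-2}, P = (g/K_p)^(1/2) = (2.63/2.97)^(1/2) = 0.941 bar.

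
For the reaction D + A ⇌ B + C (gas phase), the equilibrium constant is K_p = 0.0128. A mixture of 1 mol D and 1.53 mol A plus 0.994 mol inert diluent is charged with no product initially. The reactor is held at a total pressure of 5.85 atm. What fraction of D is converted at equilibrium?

Basis: 1 mol D initially; let X = conversion of D. Extent ξ = X.
Moles: n_D = 1 − X; n_A = 1.53 − X; n_B = X; n_C = X; n_I = 0.994 (inert).
Total moles n_T = 3.52 (Δν = 0, constant).
Mole fractions y_i = n_i/n_T; K_p = p_B p_C / (p_D p_A) with p_i = y_i·P.
Setting this equal to 0.0128 and taking the physical root (0 < X < 1) gives X = 0.125.

X = 0.125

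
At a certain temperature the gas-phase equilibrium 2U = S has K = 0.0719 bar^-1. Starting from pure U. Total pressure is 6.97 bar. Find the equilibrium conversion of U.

X = 0.423

Basis: 1 mol U initially; let X = conversion of U. Extent ξ = 0.5X.
At extent ξ: n_U = 1 − X; n_S = 0.5X.
Total moles n_T = 1 − 0.5X.
Mole fractions y_i = n_i/n_T; K = p_S / (p_U^2) with p_i = y_i·P.
This yields a degree-2 equation in X; solving on (0,1), X = 0.423.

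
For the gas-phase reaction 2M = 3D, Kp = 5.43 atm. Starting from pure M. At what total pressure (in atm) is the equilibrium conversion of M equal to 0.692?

Take 1 mol M as basis and let X be its fractional conversion, so ξ = 0.5X.
Mole table: n_M = 1 − X; n_D = 1.5X.
Total moles n_T = 1 + 0.5X.
Kp = p_D^3 / (p_M^2) with p_i = (n_i/n_T)·P.
At X = 0.692: the mole-fraction product g(X) = Π y_i^ν_i = 8.759. Since Kp = g(X)·P^{1}, P = (Kp/g)^(1/1) = (5.43/8.759)^(1/1) = 0.62 atm.

P = 0.62 atm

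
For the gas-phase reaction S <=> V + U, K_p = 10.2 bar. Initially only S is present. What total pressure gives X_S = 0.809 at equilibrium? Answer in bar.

P = 5.38 bar

Take 1 mol S as basis and let X be its fractional conversion, so ξ = X.
At extent ξ: n_S = 1 − X; n_V = X; n_U = X.
Total moles n_T = 1 + X.
K_p = p_V p_U / (p_S) with p_i = (n_i/n_T)·P.
At X = 0.809: the mole-fraction product g(X) = Π y_i^ν_i = 1.894. Since K_p = g(X)·P^{1}, P = (K_p/g)^(1/1) = (10.2/1.894)^(1/1) = 5.38 bar.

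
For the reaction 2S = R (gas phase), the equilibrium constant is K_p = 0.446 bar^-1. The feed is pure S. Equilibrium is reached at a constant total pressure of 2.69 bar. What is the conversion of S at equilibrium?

X = 0.585

Basis: 1 mol S initially; let X = conversion of S. Extent ξ = 0.5X.
Moles: n_S = 1 − X; n_R = 0.5X.
n_T = Σnᵢ = 1 − 0.5X.
y_i = n_i/n_T, p_i = y_i·P. K_p = p_R / (p_S^2).
This yields a degree-2 equation in X; solving on (0,1), X = 0.585.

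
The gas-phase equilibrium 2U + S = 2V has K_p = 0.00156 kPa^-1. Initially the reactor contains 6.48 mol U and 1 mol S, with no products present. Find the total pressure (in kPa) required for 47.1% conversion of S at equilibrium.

Take 1 mol S as basis and let X be its fractional conversion, so ξ = X.
Moles: n_U = 6.48 − 2X; n_S = 1 − X; n_V = 2X.
Total moles n_T = 7.48 − X.
K_p = p_V^2 / (p_U^2 p_S) with p_i = (n_i/n_T)·P.
At X = 0.471: the mole-fraction product g(X) = Π y_i^ν_i = 0.3834. Since K_p = g(X)·P^{-1}, P = (g/K_p)^(1/1) = (0.3834/0.00156)^(1/1) = 246 kPa.

P = 246 kPa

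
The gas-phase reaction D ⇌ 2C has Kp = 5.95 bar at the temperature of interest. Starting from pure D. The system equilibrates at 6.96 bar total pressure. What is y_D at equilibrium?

y_D = 0.409

Let X = conversion of D (basis 1 mol D); extent of reaction ξ = X.
Mole table: n_D = 1 − X; n_C = 2X.
n_T = Σnᵢ = 1 + X.
y_i = n_i/n_T, p_i = y_i·P. Kp = p_C^2 / (p_D).
This yields a degree-2 equation in X; solving on (0,1), X = 0.420.
Then n_D = 0.58, n_T = 1.42, so y_D = 0.409.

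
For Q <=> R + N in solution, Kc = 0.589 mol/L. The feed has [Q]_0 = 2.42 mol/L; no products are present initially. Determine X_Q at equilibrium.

Let X = conversion of Q; extent ξ = 2.42·X mol/L.
Concentrations: [Q] = 2.42 − 2.42X; [R] = 2.42X; [N] = 2.42X.
Kc = [R] [N] / ([Q]).
Equating to 0.589 mol/L: the physical root is X = 0.386.

X = 0.386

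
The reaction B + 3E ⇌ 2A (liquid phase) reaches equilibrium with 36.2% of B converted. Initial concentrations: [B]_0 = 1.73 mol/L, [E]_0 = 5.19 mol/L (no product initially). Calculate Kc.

Let X = conversion of B.
Concentrations: [B] = 1.73 − 1.73X; [E] = 5.19 − 5.19X; [A] = 3.46X.
At X = 0.362: [B] = 1.1, [E] = 3.31, [A] = 1.25.
Kc = [A]^2 / ([B] [E]^3) = 0.0392 (mol/L)^-2.

Kc = 0.0392 (mol/L)^-2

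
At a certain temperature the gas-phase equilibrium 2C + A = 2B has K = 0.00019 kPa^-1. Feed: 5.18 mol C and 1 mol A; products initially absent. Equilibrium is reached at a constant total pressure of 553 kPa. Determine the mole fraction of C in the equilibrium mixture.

Basis: 1 mol A initially; let X = conversion of A. Extent ξ = X.
Species balance: n_C = 5.18 − 2X; n_A = 1 − X; n_B = 2X.
Summing: n_T = 6.18 − X.
y_i = n_i/n_T, p_i = y_i·P. K = p_B^2 / (p_C^2 p_A).
This yields a degree-3 equation in X; solving on (0,1), X = 0.266.
Then n_C = 4.65, n_T = 5.91, so y_C = 0.786.

y_C = 0.786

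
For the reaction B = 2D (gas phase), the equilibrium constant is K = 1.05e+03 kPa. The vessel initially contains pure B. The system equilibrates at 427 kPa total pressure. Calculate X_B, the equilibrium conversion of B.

X = 0.617

Basis: 1 mol B initially; let X = conversion of B. Extent ξ = X.
Moles: n_B = 1 − X; n_D = 2X.
n_T = Σnᵢ = 1 + X.
y_i = n_i/n_T, p_i = y_i·P. K = p_D^2 / (p_B).
Equating to 1.05e+03 kPa and solving on 0 < X < 1: X = 0.617.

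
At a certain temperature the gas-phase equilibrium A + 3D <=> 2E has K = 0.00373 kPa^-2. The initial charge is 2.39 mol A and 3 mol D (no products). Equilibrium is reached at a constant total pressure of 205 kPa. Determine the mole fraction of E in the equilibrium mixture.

Take 3 mol D as basis and let X be its fractional conversion, so ξ = X.
Species balance: n_A = 2.39 − X; n_D = 3 − 3X; n_E = 2X.
Summing: n_T = 5.39 − 2X.
With p_i = (n_i/n_T)P, K = p_E^2 / (p_A p_D^3).
This yields a degree-4 equation in X; solving on (0,1), X = 0.821.
Then n_E = 1.64, n_T = 3.75, so y_E = 0.438.

y_E = 0.438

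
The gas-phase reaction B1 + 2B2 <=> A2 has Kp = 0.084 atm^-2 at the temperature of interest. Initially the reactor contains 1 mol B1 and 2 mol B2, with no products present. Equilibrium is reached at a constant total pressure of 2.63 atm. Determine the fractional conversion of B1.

Let X = conversion of B1 (basis 1 mol B1); extent of reaction ξ = X.
Species balance: n_B1 = 1 − X; n_B2 = 2 − 2X; n_A2 = X.
Summing: n_T = 3 − 2X.
Mole fractions y_i = n_i/n_T; Kp = p_A2 / (p_B1 p_B2^2) with p_i = y_i·P.
Substituting and setting equal to 0.084 atm^-2 gives a polynomial in X; the root in (0,1) is X = 0.183.

X = 0.183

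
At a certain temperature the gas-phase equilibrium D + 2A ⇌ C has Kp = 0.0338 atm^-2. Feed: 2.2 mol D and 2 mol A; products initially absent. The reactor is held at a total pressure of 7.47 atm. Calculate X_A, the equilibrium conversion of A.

Let X = conversion of A (basis 2 mol A); extent of reaction ξ = X.
Moles: n_D = 2.2 − X; n_A = 2 − 2X; n_C = X.
Total moles n_T = 4.2 − 2X.
Mole fractions y_i = n_i/n_T; Kp = p_C / (p_D p_A^2) with p_i = y_i·P.
Setting this equal to 0.0338 atm^-2 and taking the physical root (0 < X < 1) gives X = 0.411.

X = 0.411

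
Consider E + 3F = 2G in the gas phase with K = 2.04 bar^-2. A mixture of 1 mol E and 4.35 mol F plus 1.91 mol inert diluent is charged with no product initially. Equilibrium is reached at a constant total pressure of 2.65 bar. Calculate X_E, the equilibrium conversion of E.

Let X = conversion of E (basis 1 mol E); extent of reaction ξ = X.
Species balance: n_E = 1 − X; n_F = 4.35 − 3X; n_G = 2X; n_I = 1.91 (inert).
Total moles n_T = 7.26 − 2X.
y_i = n_i/n_T, p_i = y_i·P. K = p_G^2 / (p_E p_F^3).
Equating to 2.04 bar^-2 and solving on 0 < X < 1: X = 0.666.

X = 0.666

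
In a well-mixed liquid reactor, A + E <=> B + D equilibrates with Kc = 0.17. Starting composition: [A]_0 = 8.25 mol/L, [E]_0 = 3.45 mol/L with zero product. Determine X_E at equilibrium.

Let X = conversion of E; extent ξ = 3.45·X mol/L.
Concentrations: [A] = 8.25 − 3.45X; [E] = 3.45 − 3.45X; [B] = 3.45X; [D] = 3.45X.
Kc = [B] [D] / ([A] [E]).
Equating to 0.17: the physical root is X = 0.434.

X = 0.434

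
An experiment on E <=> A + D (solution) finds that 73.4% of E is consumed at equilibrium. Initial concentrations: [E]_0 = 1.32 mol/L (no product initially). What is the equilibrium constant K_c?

K_c = 2.67 mol/L

Let X = conversion of E.
Concentrations: [E] = 1.32 − 1.32X; [A] = 1.32X; [D] = 1.32X.
At X = 0.734: [E] = 0.351, [A] = 0.969, [D] = 0.969.
K_c = [A] [D] / ([E]) = 2.67 mol/L.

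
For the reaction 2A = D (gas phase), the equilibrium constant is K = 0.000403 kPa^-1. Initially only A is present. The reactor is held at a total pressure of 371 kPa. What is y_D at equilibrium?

Let X = conversion of A (basis 1 mol A); extent of reaction ξ = 0.5X.
Mole table: n_A = 1 − X; n_D = 0.5X.
Total moles n_T = 1 − 0.5X.
With p_i = (n_i/n_T)P, K = p_D / (p_A^2).
Equating to 0.000403 kPa^-1 and solving on 0 < X < 1: X = 0.209.
Then n_D = 0.104, n_T = 0.896, so y_D = 0.117.

y_D = 0.117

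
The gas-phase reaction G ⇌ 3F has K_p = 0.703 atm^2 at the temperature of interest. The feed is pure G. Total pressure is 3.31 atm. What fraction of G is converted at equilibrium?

Let X = conversion of G (basis 1 mol G); extent of reaction ξ = X.
At extent ξ: n_G = 1 − X; n_F = 3X.
n_T = Σnᵢ = 1 + 2X.
Mole fractions y_i = n_i/n_T; K_p = p_F^3 / (p_G) with p_i = y_i·P.
This yields a degree-3 equation in X; solving on (0,1), X = 0.151.

X = 0.151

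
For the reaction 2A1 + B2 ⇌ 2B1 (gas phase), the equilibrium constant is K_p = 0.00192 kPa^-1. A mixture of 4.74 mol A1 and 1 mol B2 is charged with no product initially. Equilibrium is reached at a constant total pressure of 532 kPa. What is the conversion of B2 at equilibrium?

X = 0.545

Basis: 1 mol B2 initially; let X = conversion of B2. Extent ξ = X.
Moles: n_A1 = 4.74 − 2X; n_B2 = 1 − X; n_B1 = 2X.
Summing: n_T = 5.74 − X.
With p_i = (n_i/n_T)P, K_p = p_B1^2 / (p_A1^2 p_B2).
Substituting and setting equal to 0.00192 kPa^-1 gives a polynomial in X; the root in (0,1) is X = 0.545.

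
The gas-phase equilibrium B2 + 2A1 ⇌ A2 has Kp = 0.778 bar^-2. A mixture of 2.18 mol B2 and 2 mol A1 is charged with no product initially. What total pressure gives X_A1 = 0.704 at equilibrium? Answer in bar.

P = 3.67 bar

Let X = conversion of A1 (basis 2 mol A1); extent of reaction ξ = X.
Species balance: n_B2 = 2.18 − X; n_A1 = 2 − 2X; n_A2 = X.
Summing: n_T = 4.18 − 2X.
Kp = p_A2 / (p_B2 p_A1^2) with p_i = (n_i/n_T)·P.
At X = 0.704: the mole-fraction product g(X) = Π y_i^ν_i = 10.46. Since Kp = g(X)·P^{-2}, P = (g/Kp)^(1/2) = (10.46/0.778)^(1/2) = 3.67 bar.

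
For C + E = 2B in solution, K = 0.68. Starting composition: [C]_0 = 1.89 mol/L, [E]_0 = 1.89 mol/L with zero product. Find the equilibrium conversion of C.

X = 0.292

Let X = conversion of C; extent ξ = 1.89·X mol/L.
Concentrations: [C] = 1.89 − 1.89X; [E] = 1.89 − 1.89X; [B] = 3.78X.
K = [B]^2 / ([C] [E]).
Setting equal to 0.68 and solving for X on (0,1) gives X = 0.292.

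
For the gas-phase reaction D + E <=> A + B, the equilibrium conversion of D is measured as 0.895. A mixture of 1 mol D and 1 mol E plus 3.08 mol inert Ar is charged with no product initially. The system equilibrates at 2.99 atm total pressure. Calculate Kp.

Take 1 mol D as basis and let X be its fractional conversion, so ξ = X.
Species balance: n_D = 1 − X; n_E = 1 − X; n_A = X; n_B = X; n_I = 3.08 (inert).
n_T stays at 5.08 (no change in mole number).
At X = 0.895: n_D = 0.105, n_E = 0.105, n_A = 0.895, n_B = 0.895, n_T = 5.08.
p_i = (n_i/n_T)·P. Kp = p_A p_B / (p_D p_E) = 72.7.

Kp = 72.7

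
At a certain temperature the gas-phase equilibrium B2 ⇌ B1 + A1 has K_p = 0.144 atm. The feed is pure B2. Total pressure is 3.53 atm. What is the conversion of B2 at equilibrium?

X = 0.198

Take 1 mol B2 as basis and let X be its fractional conversion, so ξ = X.
Moles: n_B2 = 1 − X; n_B1 = X; n_A1 = X.
Summing: n_T = 1 + X.
With p_i = (n_i/n_T)P, K_p = p_B1 p_A1 / (p_B2).
Substituting and setting equal to 0.144 atm gives a polynomial in X; the root in (0,1) is X = 0.198.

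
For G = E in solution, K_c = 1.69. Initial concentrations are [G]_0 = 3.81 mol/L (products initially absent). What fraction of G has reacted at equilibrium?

Let X = conversion of G; extent ξ = 3.81·X mol/L.
Concentrations: [G] = 3.81 − 3.81X; [E] = 3.81X.
K_c = [E] / ([G]).
Solving K_c = 1.69 for X ∈ (0,1): X = 0.628.

X = 0.628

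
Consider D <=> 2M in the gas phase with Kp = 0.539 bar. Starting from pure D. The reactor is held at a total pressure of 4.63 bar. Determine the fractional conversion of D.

X = 0.168

Take 1 mol D as basis and let X be its fractional conversion, so ξ = X.
Moles: n_D = 1 − X; n_M = 2X.
Total moles n_T = 1 + X.
With p_i = (n_i/n_T)P, Kp = p_M^2 / (p_D).
Equating to 0.539 bar and solving on 0 < X < 1: X = 0.168.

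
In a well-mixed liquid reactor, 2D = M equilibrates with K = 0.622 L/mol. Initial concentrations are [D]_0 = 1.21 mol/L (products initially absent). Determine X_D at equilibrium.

Let X = conversion of D; extent ξ = 1.21X/2 mol/L.
Concentrations: [D] = 1.21 − 1.21X; [M] = 0.605X.
K = [M] / ([D]^2).
This equals 0.622 at X = 0.452 (the root in 0 < X < 1).

X = 0.452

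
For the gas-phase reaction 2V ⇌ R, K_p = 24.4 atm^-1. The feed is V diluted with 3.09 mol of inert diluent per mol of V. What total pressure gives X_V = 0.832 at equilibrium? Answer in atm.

Let X = conversion of V (basis 1 mol V); extent of reaction ξ = 0.5X.
At extent ξ: n_V = 1 − X; n_R = 0.5X; n_I = 3.09 (inert).
Total moles n_T = 4.09 − 0.5X.
K_p = p_R / (p_V^2) with p_i = (n_i/n_T)·P.
At X = 0.832: the mole-fraction product g(X) = Π y_i^ν_i = 54.15. Since K_p = g(X)·P^{-1}, P = (g/K_p)^(1/1) = (54.15/24.4)^(1/1) = 2.22 atm.

P = 2.22 atm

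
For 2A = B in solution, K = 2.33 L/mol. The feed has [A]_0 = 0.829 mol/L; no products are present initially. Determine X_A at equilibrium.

X = 0.604

Let X = conversion of A; extent ξ = 0.829X/2 mol/L.
Concentrations: [A] = 0.829 − 0.829X; [B] = 0.414X.
K = [B] / ([A]^2).
This equals 2.33 at X = 0.604 (the root in 0 < X < 1).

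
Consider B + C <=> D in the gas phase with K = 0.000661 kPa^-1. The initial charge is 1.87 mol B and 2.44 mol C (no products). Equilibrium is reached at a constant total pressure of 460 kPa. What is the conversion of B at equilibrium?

Let X = conversion of B (basis 1.87 mol B); extent of reaction ξ = 1.87X.
At extent ξ: n_B = 1.87 − 1.87X; n_C = 2.44 − 1.87X; n_D = 1.87X.
Total moles n_T = 4.31 − 1.87X.
With p_i = (n_i/n_T)P, K = p_D / (p_B p_C).
Setting this equal to 0.000661 kPa^-1 and taking the physical root (0 < X < 1) gives X = 0.141.

X = 0.141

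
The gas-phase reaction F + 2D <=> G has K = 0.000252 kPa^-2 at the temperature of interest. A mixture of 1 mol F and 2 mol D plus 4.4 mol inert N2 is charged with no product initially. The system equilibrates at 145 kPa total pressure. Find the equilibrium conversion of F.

Let X = conversion of F (basis 1 mol F); extent of reaction ξ = X.
At extent ξ: n_F = 1 − X; n_D = 2 − 2X; n_G = X; n_I = 4.4 (inert).
Total moles n_T = 7.4 − 2X.
With p_i = (n_i/n_T)P, K = p_G / (p_F p_D^2).
Equating to 0.000252 kPa^-2 and solving on 0 < X < 1: X = 0.213.

X = 0.213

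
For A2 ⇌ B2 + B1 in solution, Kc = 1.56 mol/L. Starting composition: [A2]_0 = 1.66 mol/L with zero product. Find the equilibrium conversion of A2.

X = 0.607

Let X = conversion of A2; extent ξ = 1.66·X mol/L.
Concentrations: [A2] = 1.66 − 1.66X; [B2] = 1.66X; [B1] = 1.66X.
Kc = [B2] [B1] / ([A2]).
Solving Kc = 1.56 for X ∈ (0,1): X = 0.607.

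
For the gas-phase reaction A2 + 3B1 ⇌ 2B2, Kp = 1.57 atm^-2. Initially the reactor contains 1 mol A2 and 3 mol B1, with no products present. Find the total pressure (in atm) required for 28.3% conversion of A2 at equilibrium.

Let X = conversion of A2 (basis 1 mol A2); extent of reaction ξ = X.
At extent ξ: n_A2 = 1 − X; n_B1 = 3 − 3X; n_B2 = 2X.
Summing: n_T = 4 − 2X.
Kp = p_B2^2 / (p_A2 p_B1^3) with p_i = (n_i/n_T)·P.
At X = 0.283: the mole-fraction product g(X) = Π y_i^ν_i = 0.5294. Since Kp = g(X)·P^{-2}, P = (g/Kp)^(1/2) = (0.5294/1.57)^(1/2) = 0.581 atm.

P = 0.581 atm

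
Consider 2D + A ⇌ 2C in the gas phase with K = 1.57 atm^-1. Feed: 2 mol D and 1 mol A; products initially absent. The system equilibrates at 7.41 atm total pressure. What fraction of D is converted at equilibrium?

Take 2 mol D as basis and let X be its fractional conversion, so ξ = X.
Species balance: n_D = 2 − 2X; n_A = 1 − X; n_C = 2X.
Summing: n_T = 3 − X.
Mole fractions y_i = n_i/n_T; K = p_C^2 / (p_D^2 p_A) with p_i = y_i·P.
This yields a degree-3 equation in X; solving on (0,1), X = 0.586.

X = 0.586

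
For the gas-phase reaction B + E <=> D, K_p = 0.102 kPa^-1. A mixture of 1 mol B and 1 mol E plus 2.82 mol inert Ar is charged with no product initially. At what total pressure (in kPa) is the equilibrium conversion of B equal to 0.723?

Let X = conversion of B (basis 1 mol B); extent of reaction ξ = X.
Species balance: n_B = 1 − X; n_E = 1 − X; n_D = X; n_I = 2.82 (inert).
Total moles n_T = 4.82 − X.
K_p = p_D / (p_B p_E) with p_i = (n_i/n_T)·P.
At X = 0.723: the mole-fraction product g(X) = Π y_i^ν_i = 38.61. Since K_p = g(X)·P^{-1}, P = (g/K_p)^(1/1) = (38.61/0.102)^(1/1) = 378 kPa.

P = 378 kPa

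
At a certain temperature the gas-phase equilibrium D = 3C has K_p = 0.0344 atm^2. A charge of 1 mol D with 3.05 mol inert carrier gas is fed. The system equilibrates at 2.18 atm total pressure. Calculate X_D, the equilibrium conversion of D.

X = 0.163

Let X = conversion of D (basis 1 mol D); extent of reaction ξ = X.
Species balance: n_D = 1 − X; n_C = 3X; n_I = 3.05 (inert).
n_T = Σnᵢ = 4.05 + 2X.
With p_i = (n_i/n_T)P, K_p = p_C^3 / (p_D).
Equating to 0.0344 atm^2 and solving on 0 < X < 1: X = 0.163.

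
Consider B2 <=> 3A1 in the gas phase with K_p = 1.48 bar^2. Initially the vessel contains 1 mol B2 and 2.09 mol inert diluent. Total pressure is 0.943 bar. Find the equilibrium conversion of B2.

Basis: 1 mol B2 initially; let X = conversion of B2. Extent ξ = X.
Mole table: n_B2 = 1 − X; n_A1 = 3X; n_I = 2.09 (inert).
n_T = Σnᵢ = 3.09 + 2X.
With p_i = (n_i/n_T)P, K_p = p_A1^3 / (p_B2).
Setting this equal to 1.48 bar^2 and taking the physical root (0 < X < 1) gives X = 0.712.

X = 0.712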